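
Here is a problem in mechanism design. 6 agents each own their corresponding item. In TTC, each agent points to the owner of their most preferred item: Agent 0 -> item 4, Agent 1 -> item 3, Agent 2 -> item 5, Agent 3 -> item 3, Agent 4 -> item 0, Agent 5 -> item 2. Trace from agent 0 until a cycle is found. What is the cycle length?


Step 1: Trace the pointer graph from agent 0: 0 -> 4 -> 0
Step 2: A cycle is detected when we revisit agent 0
Step 3: The cycle is: 0 -> 4 -> 0
Step 4: Cycle length = 2

2


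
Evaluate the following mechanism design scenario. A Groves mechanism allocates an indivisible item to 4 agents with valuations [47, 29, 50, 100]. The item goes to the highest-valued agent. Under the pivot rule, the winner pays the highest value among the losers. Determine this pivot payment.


Step 1: The efficient winner is agent 3 with value 100
Step 2: Other agents' values: [47, 29, 50]
Step 3: Pivot payment = max(others) = 50
Step 4: The winner pays 50

50


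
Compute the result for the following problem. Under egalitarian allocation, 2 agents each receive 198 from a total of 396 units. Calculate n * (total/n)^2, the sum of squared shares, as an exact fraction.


Step 1: Each agent's share = 396/2 = 198
Step 2: Square of each share = (198)^2 = 39204
Step 3: Sum of squares = 2 * 39204 = 78408

78408


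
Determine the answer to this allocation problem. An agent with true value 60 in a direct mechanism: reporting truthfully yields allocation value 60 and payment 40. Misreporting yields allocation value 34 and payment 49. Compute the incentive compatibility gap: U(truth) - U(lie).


Step 1: U(truth) = value - payment = 60 - 40 = 20
Step 2: U(lie) = allocation - payment = 34 - 49 = -15
Step 3: IC gap = 20 - (-15) = 35

35


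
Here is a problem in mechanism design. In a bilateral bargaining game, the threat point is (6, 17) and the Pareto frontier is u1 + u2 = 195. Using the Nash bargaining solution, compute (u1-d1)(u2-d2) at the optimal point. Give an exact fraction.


Step 1: The Nash solution splits surplus symmetrically above the disagreement point
Step 2: u1 = (total + d1 - d2)/2 = (195 + 6 - 17)/2 = 92
Step 3: u2 = (total - d1 + d2)/2 = (195 - 6 + 17)/2 = 103
Step 4: Nash product = (92 - 6) * (103 - 17)
Step 5: = 86 * 86 = 7396

7396


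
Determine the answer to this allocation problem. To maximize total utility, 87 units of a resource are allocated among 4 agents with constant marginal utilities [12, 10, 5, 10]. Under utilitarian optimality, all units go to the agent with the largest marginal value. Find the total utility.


Step 1: The marginal utilities are [12, 10, 5, 10]
Step 2: The highest marginal utility is 12
Step 3: All 87 units go to that agent
Step 4: Total utility = 12 * 87 = 1044

1044


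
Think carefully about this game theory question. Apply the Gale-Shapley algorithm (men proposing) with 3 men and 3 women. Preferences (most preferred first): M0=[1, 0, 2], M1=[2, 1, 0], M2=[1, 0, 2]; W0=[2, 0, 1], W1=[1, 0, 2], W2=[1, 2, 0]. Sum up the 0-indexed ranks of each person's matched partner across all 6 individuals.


Step 1: Run Gale-Shapley (men propose, women hold best offer):
  M0 proposes to W1; she accepts
  M1 proposes to W2; she accepts
  M2 proposes to W1; rejected
  M2 proposes to W0; she accepts
Step 2: Final matching: W0-M2, W1-M0, W2-M1
Step 3: 0-indexed ranks (man's rank of his match, then woman's): 1 + 0 + 0 + 1 + 0 + 0
Step 4: Total rank sum = 2

2


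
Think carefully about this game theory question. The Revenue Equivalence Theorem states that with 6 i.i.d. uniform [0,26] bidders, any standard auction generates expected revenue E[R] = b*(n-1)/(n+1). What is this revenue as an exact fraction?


Step 1: By Revenue Equivalence, expected revenue = b*(n-1)/(n+1)
Step 2: Substituting n = 6, b = 26
Step 3: Revenue = 26*(6-1)/(6+1) = 26*5/7
Step 4: Revenue = 130/7

130/7


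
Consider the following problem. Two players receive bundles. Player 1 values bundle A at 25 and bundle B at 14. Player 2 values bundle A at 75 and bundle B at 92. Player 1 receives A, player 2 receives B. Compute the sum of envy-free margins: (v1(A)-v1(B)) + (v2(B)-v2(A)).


Step 1: Player 1's margin = v1(A) - v1(B) = 25 - 14 = 11
Step 2: Player 2's margin = v2(B) - v2(A) = 92 - 75 = 17
Step 3: Total margin = 11 + 17 = 28

28


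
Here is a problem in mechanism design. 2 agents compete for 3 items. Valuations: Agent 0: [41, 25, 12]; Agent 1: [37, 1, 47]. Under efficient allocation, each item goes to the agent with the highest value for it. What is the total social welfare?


Step 1: For each item, find the maximum value among all agents.
Step 2: Item 0 -> Agent 0 (value 41)
Step 3: Item 1 -> Agent 0 (value 25)
Step 4: Item 2 -> Agent 1 (value 47)
Step 5: Total welfare = 41 + 25 + 47 = 113

113


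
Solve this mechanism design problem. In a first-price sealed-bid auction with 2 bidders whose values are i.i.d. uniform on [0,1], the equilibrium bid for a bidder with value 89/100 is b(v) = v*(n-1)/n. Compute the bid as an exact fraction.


Step 1: The symmetric BNE bidding function is b(v) = v * (n-1) / n
Step 2: Substitute v = 89/100 and n = 2
Step 3: b = 89/100 * 1/2
Step 4: b = 89/200

89/200


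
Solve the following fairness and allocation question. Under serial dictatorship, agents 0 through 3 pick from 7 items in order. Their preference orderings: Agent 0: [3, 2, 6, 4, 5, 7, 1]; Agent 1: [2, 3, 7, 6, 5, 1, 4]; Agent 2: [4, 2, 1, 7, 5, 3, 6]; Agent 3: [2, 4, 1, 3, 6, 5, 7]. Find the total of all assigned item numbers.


Step 1: Agent 0 picks item 3
Step 2: Agent 1 picks item 2
Step 3: Agent 2 picks item 4
Step 4: Agent 3 picks item 1
Step 5: Sum = 3 + 2 + 4 + 1 = 10

10


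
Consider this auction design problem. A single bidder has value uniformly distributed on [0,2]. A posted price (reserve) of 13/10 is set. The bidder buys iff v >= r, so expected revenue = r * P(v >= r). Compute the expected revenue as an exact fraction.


Step 1: Posted price r = 13/10, value support [0,2]
Step 2: P(v >= r) = (2 - 13/10)/2 = 7/20
Step 3: Expected revenue = r * P(v >= r) = 13/10 * 7/20
Step 4: Revenue = 91/200

91/200


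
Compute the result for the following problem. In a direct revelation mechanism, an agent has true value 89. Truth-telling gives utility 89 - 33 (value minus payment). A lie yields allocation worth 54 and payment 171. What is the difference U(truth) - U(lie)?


Step 1: U(truth) = value - payment = 89 - 33 = 56
Step 2: U(lie) = allocation - payment = 54 - 171 = -117
Step 3: IC gap = 56 - (-117) = 173

173


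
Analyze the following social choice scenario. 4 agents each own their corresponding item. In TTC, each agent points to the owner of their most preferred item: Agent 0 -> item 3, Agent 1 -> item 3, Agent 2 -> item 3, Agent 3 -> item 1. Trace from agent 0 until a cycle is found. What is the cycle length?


Step 1: Trace the pointer graph from agent 0: 0 -> 3 -> 1 -> 3
Step 2: A cycle is detected when we revisit agent 3
Step 3: The cycle is: 3 -> 1 -> 3
Step 4: Cycle length = 2

2


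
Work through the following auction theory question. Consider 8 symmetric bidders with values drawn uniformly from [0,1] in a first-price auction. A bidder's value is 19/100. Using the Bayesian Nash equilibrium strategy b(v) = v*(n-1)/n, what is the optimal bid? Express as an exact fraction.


Step 1: The symmetric BNE bidding function is b(v) = v * (n-1) / n
Step 2: Substitute v = 19/100 and n = 8
Step 3: b = 19/100 * 7/8
Step 4: b = 133/800

133/800


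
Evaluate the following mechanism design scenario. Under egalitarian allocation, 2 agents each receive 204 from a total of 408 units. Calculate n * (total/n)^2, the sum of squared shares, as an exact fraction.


Step 1: Each agent's share = 408/2 = 204
Step 2: Square of each share = (204)^2 = 41616
Step 3: Sum of squares = 2 * 41616 = 83232

83232


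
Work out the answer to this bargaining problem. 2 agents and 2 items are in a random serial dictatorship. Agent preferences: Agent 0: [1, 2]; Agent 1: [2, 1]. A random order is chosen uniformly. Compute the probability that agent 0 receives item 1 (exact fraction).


Step 1: Agent 0 wants item 1
Step 2: There are 2 possible orderings of agents
Step 3: In 2 orderings, agent 0 gets item 1
Step 4: Probability = 2/2 = 1

1


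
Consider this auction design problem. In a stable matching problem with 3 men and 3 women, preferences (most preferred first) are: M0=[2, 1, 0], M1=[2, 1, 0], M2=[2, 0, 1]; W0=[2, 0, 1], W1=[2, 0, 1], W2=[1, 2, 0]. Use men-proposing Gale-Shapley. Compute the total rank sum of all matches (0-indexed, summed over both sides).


Step 1: Run Gale-Shapley (men propose, women hold best offer):
  M0 proposes to W2; she accepts
  M1 proposes to W2; she switches from M0
  M2 proposes to W2; rejected
  M2 proposes to W0; she accepts
  M0 proposes to W1; she accepts
Step 2: Final matching: W0-M2, W1-M0, W2-M1
Step 3: 0-indexed ranks (man's rank of his match, then woman's): 1 + 0 + 1 + 1 + 0 + 0
Step 4: Total rank sum = 3

3


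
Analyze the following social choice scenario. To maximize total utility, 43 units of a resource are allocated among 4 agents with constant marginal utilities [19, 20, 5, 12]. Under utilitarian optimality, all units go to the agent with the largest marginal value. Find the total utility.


Step 1: The marginal utilities are [19, 20, 5, 12]
Step 2: The highest marginal utility is 20
Step 3: All 43 units go to that agent
Step 4: Total utility = 20 * 43 = 860

860


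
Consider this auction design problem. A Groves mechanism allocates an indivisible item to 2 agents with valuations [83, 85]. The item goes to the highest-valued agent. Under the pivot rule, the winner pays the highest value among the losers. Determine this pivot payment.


Step 1: The efficient winner is agent 1 with value 85
Step 2: Other agents' values: [83]
Step 3: Pivot payment = max(others) = 83
Step 4: The winner pays 83

83


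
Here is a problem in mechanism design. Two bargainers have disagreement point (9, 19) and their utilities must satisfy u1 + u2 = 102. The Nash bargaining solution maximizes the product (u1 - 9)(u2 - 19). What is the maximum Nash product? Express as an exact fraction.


Step 1: The Nash solution splits surplus symmetrically above the disagreement point
Step 2: u1 = (total + d1 - d2)/2 = (102 + 9 - 19)/2 = 46
Step 3: u2 = (total - d1 + d2)/2 = (102 - 9 + 19)/2 = 56
Step 4: Nash product = (46 - 9) * (56 - 19)
Step 5: = 37 * 37 = 1369

1369


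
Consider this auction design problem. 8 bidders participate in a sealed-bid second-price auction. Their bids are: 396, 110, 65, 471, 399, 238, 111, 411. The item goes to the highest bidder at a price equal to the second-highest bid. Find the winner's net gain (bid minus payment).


Step 1: Sort bids in descending order: 471, 411, 399, 396, 238, 111, 110, 65
Step 2: The winning bid is the highest: 471
Step 3: The payment equals the second-highest bid: 411
Step 4: Surplus = winner's bid - payment = 471 - 411 = 60

60


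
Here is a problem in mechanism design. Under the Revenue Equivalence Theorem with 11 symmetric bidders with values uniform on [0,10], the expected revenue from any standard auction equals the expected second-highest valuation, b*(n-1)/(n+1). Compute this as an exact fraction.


Step 1: By Revenue Equivalence, expected revenue = b*(n-1)/(n+1)
Step 2: Substituting n = 11, b = 10
Step 3: Revenue = 10*(11-1)/(11+1) = 10*10/12
Step 4: Revenue = 100/12 = 25/3

25/3


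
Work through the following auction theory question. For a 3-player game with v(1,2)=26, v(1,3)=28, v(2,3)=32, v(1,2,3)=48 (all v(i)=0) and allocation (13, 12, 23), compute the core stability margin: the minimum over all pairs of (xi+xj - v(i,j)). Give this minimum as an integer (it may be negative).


Step 1: Slack for coalition (1,2): x1+x2 - v12 = 25 - 26 = -1
Step 2: Slack for coalition (1,3): x1+x3 - v13 = 36 - 28 = 8
Step 3: Slack for coalition (2,3): x2+x3 - v23 = 35 - 32 = 3
Step 4: Minimum slack = min(-1, 8, 3) = -1, attained by (1,2); coalition (1,2) can block (slack < 0), so the allocation is not in the core

-1


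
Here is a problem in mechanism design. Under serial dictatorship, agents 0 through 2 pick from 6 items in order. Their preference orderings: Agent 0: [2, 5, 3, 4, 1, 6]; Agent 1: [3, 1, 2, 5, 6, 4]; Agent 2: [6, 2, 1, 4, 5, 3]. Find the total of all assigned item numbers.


Step 1: Agent 0 picks item 2
Step 2: Agent 1 picks item 3
Step 3: Agent 2 picks item 6
Step 4: Sum = 2 + 3 + 6 = 11

11


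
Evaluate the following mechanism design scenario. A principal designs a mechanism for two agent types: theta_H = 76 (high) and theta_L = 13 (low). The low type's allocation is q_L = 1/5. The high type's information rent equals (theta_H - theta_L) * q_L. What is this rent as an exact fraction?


Step 1: theta_H - theta_L = 76 - 13 = 63
Step 2: Information rent = (theta_H - theta_L) * q_L
Step 3: = 63 * 1/5
Step 4: = 63/5

63/5


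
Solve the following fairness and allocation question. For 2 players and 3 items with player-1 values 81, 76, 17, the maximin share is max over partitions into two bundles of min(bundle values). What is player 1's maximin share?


Step 1: Item values = 81, 76, 17
Step 2: Enumerate all 2-bundle partitions and take the smaller bundle:
  Partition 1: {81} vs {76,17} -> bundles 81, 93; min = 81
  Partition 2: {76} vs {81,17} -> bundles 76, 98; min = 76
  Partition 3: {17} vs {81,76} -> bundles 17, 157; min = 17
Step 3: MMS = max(81, 76, 17) = 81

81


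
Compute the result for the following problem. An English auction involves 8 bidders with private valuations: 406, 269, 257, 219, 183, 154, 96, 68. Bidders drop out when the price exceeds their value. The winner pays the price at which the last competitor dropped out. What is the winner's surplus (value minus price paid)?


Step 1: Identify the highest value: 406
Step 2: Identify the second-highest value: 269
Step 3: The final price = second-highest value = 269
Step 4: Surplus = 406 - 269 = 137

137


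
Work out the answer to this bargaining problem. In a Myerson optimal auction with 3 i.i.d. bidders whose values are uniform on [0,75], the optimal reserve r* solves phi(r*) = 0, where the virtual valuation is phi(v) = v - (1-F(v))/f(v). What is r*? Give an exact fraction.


Step 1: For U[0,75], F(v) = v/75 and f(v) = 1/75
Step 2: phi(v) = v - (1 - v/75)/(1/75) = v - (75 - v) = 2v - 75
Step 3: Set phi(r*) = 0: 2r* - 75 = 0
Step 4: r* = 75/2 (the number of bidders n = 3 does not enter)

75/2


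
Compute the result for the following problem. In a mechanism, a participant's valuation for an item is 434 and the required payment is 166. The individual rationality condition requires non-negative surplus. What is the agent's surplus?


Step 1: Surplus = value - payment = 434 - 166 = 268
Step 2: IR is satisfied (surplus >= 0)

268


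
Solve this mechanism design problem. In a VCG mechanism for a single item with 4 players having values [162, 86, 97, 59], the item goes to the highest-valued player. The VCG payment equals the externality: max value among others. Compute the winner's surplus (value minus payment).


Step 1: The winner is the agent with the highest value: agent 0 with value 162
Step 2: Values of other agents: [86, 97, 59]
Step 3: VCG payment = max of others' values = 97
Step 4: Surplus = 162 - 97 = 65

65


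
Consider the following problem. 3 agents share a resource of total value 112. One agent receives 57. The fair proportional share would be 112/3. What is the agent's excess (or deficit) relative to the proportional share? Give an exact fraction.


Step 1: Proportional share = 112/3
Step 2: Agent's actual allocation = 57
Step 3: Excess = 57 - 112/3 = 59/3

59/3


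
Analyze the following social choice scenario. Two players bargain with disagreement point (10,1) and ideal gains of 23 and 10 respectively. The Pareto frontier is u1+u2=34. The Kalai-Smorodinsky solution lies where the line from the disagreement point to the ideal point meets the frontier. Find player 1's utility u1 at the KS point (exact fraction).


Step 1: At the KS point, (u1-d1)/r1 = (u2-d2)/r2 = t and u1+u2 = 34
Step 2: u1 = d1 + r1*t and u2 = d2 + r2*t, so (d1 + r1*t) + (d2 + r2*t) = 34
Step 3: t = (34 - 10 - 1)/(23 + 10) = 23/33
Step 4: u1 = d1 + r1*t = 10 + 23 * 23/33 = 859/33
Step 5: (Check: u2 = d2 + r2*t = 263/33; u1+u2 = 859/33 + 263/33 = 34, on the frontier.)

859/33


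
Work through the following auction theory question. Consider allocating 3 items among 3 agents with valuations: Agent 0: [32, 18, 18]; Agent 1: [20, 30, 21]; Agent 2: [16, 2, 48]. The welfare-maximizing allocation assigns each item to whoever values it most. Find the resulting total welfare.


Step 1: For each item, find the maximum value among all agents.
Step 2: Item 0 -> Agent 0 (value 32)
Step 3: Item 1 -> Agent 1 (value 30)
Step 4: Item 2 -> Agent 2 (value 48)
Step 5: Total welfare = 32 + 30 + 48 = 110

110


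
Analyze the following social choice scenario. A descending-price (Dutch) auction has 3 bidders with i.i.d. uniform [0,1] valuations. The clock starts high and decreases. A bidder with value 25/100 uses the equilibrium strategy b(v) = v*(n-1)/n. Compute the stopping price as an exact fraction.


Step 1: Dutch auctions are strategically equivalent to first-price auctions
Step 2: The equilibrium bid is b(v) = v*(n-1)/n
Step 3: b = 1/4 * 2/3
Step 4: b = 1/6

1/6


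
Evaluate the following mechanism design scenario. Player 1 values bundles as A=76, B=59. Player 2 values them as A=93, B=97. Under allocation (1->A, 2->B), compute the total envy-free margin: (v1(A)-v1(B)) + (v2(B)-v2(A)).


Step 1: Player 1's margin = v1(A) - v1(B) = 76 - 59 = 17
Step 2: Player 2's margin = v2(B) - v2(A) = 97 - 93 = 4
Step 3: Total margin = 17 + 4 = 21

21


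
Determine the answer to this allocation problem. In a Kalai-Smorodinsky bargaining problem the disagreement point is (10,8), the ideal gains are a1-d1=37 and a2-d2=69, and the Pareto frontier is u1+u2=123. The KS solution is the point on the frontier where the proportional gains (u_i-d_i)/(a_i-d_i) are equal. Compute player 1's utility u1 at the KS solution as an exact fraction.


Step 1: At the KS point, (u1-d1)/r1 = (u2-d2)/r2 = t and u1+u2 = 123
Step 2: u1 = d1 + r1*t and u2 = d2 + r2*t, so (d1 + r1*t) + (d2 + r2*t) = 123
Step 3: t = (123 - 10 - 8)/(37 + 69) = 105/106
Step 4: u1 = d1 + r1*t = 10 + 37 * 105/106 = 4945/106
Step 5: (Check: u2 = d2 + r2*t = 8093/106; u1+u2 = 4945/106 + 8093/106 = 123, on the frontier.)

4945/106


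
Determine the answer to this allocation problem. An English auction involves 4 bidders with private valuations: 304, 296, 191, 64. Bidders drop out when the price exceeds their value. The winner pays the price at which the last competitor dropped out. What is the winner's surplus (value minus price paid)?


Step 1: Identify the highest value: 304
Step 2: Identify the second-highest value: 296
Step 3: The final price = second-highest value = 296
Step 4: Surplus = 304 - 296 = 8

8


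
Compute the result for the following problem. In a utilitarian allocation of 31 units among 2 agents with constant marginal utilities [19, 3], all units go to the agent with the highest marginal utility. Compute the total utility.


Step 1: The marginal utilities are [19, 3]
Step 2: The highest marginal utility is 19
Step 3: All 31 units go to that agent
Step 4: Total utility = 19 * 31 = 589

589


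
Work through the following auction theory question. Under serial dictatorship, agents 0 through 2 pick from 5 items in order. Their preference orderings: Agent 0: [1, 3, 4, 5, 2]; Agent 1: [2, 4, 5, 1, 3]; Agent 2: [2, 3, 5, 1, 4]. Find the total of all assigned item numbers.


Step 1: Agent 0 picks item 1
Step 2: Agent 1 picks item 2
Step 3: Agent 2 picks item 3
Step 4: Sum = 1 + 2 + 3 = 6

6


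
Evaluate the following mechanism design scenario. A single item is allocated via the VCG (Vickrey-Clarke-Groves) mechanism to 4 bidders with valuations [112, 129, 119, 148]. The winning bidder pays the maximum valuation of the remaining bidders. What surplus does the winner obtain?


Step 1: The winner is the agent with the highest value: agent 3 with value 148
Step 2: Values of other agents: [112, 129, 119]
Step 3: VCG payment = max of others' values = 129
Step 4: Surplus = 148 - 129 = 19

19


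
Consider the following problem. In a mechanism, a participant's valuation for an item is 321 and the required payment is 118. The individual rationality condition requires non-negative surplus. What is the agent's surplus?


Step 1: Surplus = value - payment = 321 - 118 = 203
Step 2: IR is satisfied (surplus >= 0)

203


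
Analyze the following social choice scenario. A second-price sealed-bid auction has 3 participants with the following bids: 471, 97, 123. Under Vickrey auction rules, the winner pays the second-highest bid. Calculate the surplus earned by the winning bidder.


Step 1: Sort bids in descending order: 471, 123, 97
Step 2: The winning bid is the highest: 471
Step 3: The payment equals the second-highest bid: 123
Step 4: Surplus = winner's bid - payment = 471 - 123 = 348

348


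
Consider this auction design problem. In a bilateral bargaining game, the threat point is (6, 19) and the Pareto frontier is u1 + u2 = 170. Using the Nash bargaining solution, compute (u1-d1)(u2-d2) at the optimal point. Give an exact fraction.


Step 1: The Nash solution splits surplus symmetrically above the disagreement point
Step 2: u1 = (total + d1 - d2)/2 = (170 + 6 - 19)/2 = 157/2
Step 3: u2 = (total - d1 + d2)/2 = (170 - 6 + 19)/2 = 183/2
Step 4: Nash product = (157/2 - 6) * (183/2 - 19)
Step 5: = 145/2 * 145/2 = 21025/4

21025/4


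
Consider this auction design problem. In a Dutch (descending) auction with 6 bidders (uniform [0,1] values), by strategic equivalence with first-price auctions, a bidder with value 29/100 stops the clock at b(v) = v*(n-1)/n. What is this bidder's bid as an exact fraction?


Step 1: Dutch auctions are strategically equivalent to first-price auctions
Step 2: The equilibrium bid is b(v) = v*(n-1)/n
Step 3: b = 29/100 * 5/6
Step 4: b = 29/120

29/120


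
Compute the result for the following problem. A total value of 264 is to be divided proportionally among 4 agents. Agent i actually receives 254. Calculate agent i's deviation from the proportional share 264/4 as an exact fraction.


Step 1: Proportional share = 264/4 = 66
Step 2: Agent's actual allocation = 254
Step 3: Excess = 254 - 66 = 188

188


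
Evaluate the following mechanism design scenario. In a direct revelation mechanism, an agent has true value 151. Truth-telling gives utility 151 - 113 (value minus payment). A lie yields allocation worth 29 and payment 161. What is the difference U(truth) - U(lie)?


Step 1: U(truth) = value - payment = 151 - 113 = 38
Step 2: U(lie) = allocation - payment = 29 - 161 = -132
Step 3: IC gap = 38 - (-132) = 170

170


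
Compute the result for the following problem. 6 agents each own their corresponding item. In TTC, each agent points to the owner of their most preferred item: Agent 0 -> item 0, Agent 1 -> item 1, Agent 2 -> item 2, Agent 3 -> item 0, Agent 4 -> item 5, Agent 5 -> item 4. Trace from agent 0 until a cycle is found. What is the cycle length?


Step 1: Trace the pointer graph from agent 0: 0 -> 0
Step 2: A cycle is detected when we revisit agent 0
Step 3: The cycle is: 0 -> 0
Step 4: Cycle length = 1

1


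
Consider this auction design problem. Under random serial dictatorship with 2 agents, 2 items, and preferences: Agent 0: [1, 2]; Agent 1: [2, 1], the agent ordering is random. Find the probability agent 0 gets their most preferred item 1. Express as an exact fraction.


Step 1: Agent 0 wants item 1
Step 2: There are 2 possible orderings of agents
Step 3: In 2 orderings, agent 0 gets item 1
Step 4: Probability = 2/2 = 1

1


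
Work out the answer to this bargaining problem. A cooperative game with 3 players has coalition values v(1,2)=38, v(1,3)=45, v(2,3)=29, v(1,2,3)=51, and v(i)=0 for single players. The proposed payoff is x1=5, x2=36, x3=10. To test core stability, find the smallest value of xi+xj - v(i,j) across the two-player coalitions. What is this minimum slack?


Step 1: Slack for coalition (1,2): x1+x2 - v12 = 41 - 38 = 3
Step 2: Slack for coalition (1,3): x1+x3 - v13 = 15 - 45 = -30
Step 3: Slack for coalition (2,3): x2+x3 - v23 = 46 - 29 = 17
Step 4: Minimum slack = min(3, -30, 17) = -30, attained by (1,3); coalition (1,3) can block (slack < 0), so the allocation is not in the core

-30


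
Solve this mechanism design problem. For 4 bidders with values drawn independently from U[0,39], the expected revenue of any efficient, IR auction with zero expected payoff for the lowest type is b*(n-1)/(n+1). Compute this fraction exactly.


Step 1: By Revenue Equivalence, expected revenue = b*(n-1)/(n+1)
Step 2: Substituting n = 4, b = 39
Step 3: Revenue = 39*(4-1)/(4+1) = 39*3/5
Step 4: Revenue = 117/5

117/5


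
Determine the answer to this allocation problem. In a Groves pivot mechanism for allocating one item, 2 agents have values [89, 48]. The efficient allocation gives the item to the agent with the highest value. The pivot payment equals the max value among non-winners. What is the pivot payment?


Step 1: The efficient winner is agent 0 with value 89
Step 2: Other agents' values: [48]
Step 3: Pivot payment = max(others) = 48
Step 4: The winner pays 48

48


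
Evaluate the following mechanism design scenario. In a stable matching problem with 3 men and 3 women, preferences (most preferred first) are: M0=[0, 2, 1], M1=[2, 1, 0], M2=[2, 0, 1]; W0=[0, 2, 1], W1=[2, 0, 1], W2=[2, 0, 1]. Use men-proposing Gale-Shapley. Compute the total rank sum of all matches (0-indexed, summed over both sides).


Step 1: Run Gale-Shapley (men propose, women hold best offer):
  M0 proposes to W0; she accepts
  M1 proposes to W2; she accepts
  M2 proposes to W2; she switches from M1
  M1 proposes to W1; she accepts
Step 2: Final matching: W0-M0, W1-M1, W2-M2
Step 3: 0-indexed ranks (man's rank of his match, then woman's): 0 + 0 + 1 + 2 + 0 + 0
Step 4: Total rank sum = 3

3


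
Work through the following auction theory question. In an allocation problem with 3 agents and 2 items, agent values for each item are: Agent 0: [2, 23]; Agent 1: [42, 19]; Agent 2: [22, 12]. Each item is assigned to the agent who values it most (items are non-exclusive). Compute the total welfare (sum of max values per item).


Step 1: For each item, find the maximum value among all agents.
Step 2: Item 0 -> Agent 1 (value 42)
Step 3: Item 1 -> Agent 0 (value 23)
Step 4: Total welfare = 42 + 23 = 65

65


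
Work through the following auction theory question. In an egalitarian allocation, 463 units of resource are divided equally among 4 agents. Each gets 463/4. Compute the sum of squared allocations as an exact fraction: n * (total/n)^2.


Step 1: Each agent's share = 463/4
Step 2: Square of each share = (463/4)^2 = 214369/16
Step 3: Sum of squares = 4 * 214369/16 = 214369/4

214369/4


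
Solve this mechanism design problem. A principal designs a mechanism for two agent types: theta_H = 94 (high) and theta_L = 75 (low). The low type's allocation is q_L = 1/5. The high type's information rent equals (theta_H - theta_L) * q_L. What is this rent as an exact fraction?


Step 1: theta_H - theta_L = 94 - 75 = 19
Step 2: Information rent = (theta_H - theta_L) * q_L
Step 3: = 19 * 1/5
Step 4: = 19/5

19/5


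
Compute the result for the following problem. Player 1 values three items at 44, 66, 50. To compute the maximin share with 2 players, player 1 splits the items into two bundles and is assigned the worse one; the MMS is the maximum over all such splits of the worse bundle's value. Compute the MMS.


Step 1: Item values = 44, 66, 50
Step 2: Enumerate all 2-bundle partitions and take the smaller bundle:
  Partition 1: {44} vs {66,50} -> bundles 44, 116; min = 44
  Partition 2: {66} vs {44,50} -> bundles 66, 94; min = 66
  Partition 3: {50} vs {44,66} -> bundles 50, 110; min = 50
Step 3: MMS = max(44, 66, 50) = 66

66


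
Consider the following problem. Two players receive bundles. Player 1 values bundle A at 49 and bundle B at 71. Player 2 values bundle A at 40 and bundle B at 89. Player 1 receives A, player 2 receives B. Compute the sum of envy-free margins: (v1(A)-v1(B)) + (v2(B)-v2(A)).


Step 1: Player 1's margin = v1(A) - v1(B) = 49 - 71 = -22
Step 2: Player 2's margin = v2(B) - v2(A) = 89 - 40 = 49
Step 3: Total margin = -22 + 49 = 27

27


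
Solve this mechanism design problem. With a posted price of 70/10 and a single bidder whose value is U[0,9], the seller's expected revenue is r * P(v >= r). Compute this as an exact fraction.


Step 1: Posted price r = 7, value support [0,9]
Step 2: P(v >= r) = (9 - 7)/9 = 2/9
Step 3: Expected revenue = r * P(v >= r) = 7 * 2/9
Step 4: Revenue = 14/9

14/9


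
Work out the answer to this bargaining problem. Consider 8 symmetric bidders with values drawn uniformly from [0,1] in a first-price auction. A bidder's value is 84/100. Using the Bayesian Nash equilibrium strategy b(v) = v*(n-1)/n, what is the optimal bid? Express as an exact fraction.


Step 1: The symmetric BNE bidding function is b(v) = v * (n-1) / n
Step 2: Substitute v = 21/25 and n = 8
Step 3: b = 21/25 * 7/8
Step 4: b = 147/200

147/200


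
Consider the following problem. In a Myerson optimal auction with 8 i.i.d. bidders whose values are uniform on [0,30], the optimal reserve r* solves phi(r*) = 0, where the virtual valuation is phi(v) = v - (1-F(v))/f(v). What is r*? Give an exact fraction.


Step 1: For U[0,30], F(v) = v/30 and f(v) = 1/30
Step 2: phi(v) = v - (1 - v/30)/(1/30) = v - (30 - v) = 2v - 30
Step 3: Set phi(r*) = 0: 2r* - 30 = 0
Step 4: r* = 30/2 = 15 (the number of bidders n = 8 does not enter)

15


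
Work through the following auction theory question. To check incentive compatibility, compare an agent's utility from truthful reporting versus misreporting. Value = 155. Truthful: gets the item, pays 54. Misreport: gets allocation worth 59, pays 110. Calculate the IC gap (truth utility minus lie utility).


Step 1: U(truth) = value - payment = 155 - 54 = 101
Step 2: U(lie) = allocation - payment = 59 - 110 = -51
Step 3: IC gap = 101 - (-51) = 152

152


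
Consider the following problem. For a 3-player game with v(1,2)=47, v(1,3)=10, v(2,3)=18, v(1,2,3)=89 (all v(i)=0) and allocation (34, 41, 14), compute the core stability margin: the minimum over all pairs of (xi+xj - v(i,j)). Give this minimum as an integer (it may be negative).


Step 1: Slack for coalition (1,2): x1+x2 - v12 = 75 - 47 = 28
Step 2: Slack for coalition (1,3): x1+x3 - v13 = 48 - 10 = 38
Step 3: Slack for coalition (2,3): x2+x3 - v23 = 55 - 18 = 37
Step 4: Minimum slack = min(28, 38, 37) = 28, attained by (1,2); no pair can gain by deviating, so the allocation is in the core

28


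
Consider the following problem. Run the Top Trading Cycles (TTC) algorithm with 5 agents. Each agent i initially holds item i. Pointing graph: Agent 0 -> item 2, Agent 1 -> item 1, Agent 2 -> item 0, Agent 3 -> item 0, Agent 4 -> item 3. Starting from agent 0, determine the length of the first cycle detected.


Step 1: Trace the pointer graph from agent 0: 0 -> 2 -> 0
Step 2: A cycle is detected when we revisit agent 0
Step 3: The cycle is: 0 -> 2 -> 0
Step 4: Cycle length = 2

2


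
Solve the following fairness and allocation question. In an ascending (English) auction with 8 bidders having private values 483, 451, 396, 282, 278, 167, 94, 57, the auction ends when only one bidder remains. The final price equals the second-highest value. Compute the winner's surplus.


Step 1: Identify the highest value: 483
Step 2: Identify the second-highest value: 451
Step 3: The final price = second-highest value = 451
Step 4: Surplus = 483 - 451 = 32

32


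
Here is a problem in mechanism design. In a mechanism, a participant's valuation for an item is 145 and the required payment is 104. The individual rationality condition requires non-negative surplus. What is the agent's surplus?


Step 1: Surplus = value - payment = 145 - 104 = 41
Step 2: IR is satisfied (surplus >= 0)

41


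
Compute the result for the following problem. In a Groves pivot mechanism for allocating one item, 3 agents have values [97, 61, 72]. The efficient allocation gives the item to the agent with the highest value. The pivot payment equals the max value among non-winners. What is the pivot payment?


Step 1: The efficient winner is agent 0 with value 97
Step 2: Other agents' values: [61, 72]
Step 3: Pivot payment = max(others) = 72
Step 4: The winner pays 72

72


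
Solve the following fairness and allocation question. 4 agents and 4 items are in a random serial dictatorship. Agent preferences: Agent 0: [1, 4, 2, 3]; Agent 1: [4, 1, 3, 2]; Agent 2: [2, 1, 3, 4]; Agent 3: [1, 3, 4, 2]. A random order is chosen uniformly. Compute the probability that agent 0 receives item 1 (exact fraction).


Step 1: Agent 0 wants item 1
Step 2: There are 24 possible orderings of agents
Step 3: In 12 orderings, agent 0 gets item 1
Step 4: Probability = 12/24 = 1/2

1/2


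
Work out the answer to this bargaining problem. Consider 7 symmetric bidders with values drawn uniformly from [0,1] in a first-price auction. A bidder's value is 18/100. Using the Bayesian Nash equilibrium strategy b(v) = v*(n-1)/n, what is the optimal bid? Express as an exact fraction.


Step 1: The symmetric BNE bidding function is b(v) = v * (n-1) / n
Step 2: Substitute v = 9/50 and n = 7
Step 3: b = 9/50 * 6/7
Step 4: b = 27/175

27/175


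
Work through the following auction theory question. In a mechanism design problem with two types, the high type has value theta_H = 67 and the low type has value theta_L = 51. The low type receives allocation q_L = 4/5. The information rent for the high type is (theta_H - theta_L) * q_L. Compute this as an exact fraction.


Step 1: theta_H - theta_L = 67 - 51 = 16
Step 2: Information rent = (theta_H - theta_L) * q_L
Step 3: = 16 * 4/5
Step 4: = 64/5

64/5


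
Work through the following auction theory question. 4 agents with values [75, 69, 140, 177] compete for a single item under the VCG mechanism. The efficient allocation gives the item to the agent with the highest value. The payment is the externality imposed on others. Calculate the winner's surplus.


Step 1: The winner is the agent with the highest value: agent 3 with value 177
Step 2: Values of other agents: [75, 69, 140]
Step 3: VCG payment = max of others' values = 140
Step 4: Surplus = 177 - 140 = 37

37


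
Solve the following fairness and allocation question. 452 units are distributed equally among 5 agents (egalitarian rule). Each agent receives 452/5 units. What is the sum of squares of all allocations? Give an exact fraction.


Step 1: Each agent's share = 452/5
Step 2: Square of each share = (452/5)^2 = 204304/25
Step 3: Sum of squares = 5 * 204304/25 = 204304/5

204304/5


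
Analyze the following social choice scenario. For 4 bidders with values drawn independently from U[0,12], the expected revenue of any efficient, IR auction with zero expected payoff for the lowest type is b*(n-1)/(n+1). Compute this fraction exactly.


Step 1: By Revenue Equivalence, expected revenue = b*(n-1)/(n+1)
Step 2: Substituting n = 4, b = 12
Step 3: Revenue = 12*(4-1)/(4+1) = 12*3/5
Step 4: Revenue = 36/5

36/5


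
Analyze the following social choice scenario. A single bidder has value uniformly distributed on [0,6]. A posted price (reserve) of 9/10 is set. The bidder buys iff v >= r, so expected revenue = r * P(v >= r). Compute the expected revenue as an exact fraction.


Step 1: Posted price r = 9/10, value support [0,6]
Step 2: P(v >= r) = (6 - 9/10)/6 = 17/20
Step 3: Expected revenue = r * P(v >= r) = 9/10 * 17/20
Step 4: Revenue = 153/200

153/200


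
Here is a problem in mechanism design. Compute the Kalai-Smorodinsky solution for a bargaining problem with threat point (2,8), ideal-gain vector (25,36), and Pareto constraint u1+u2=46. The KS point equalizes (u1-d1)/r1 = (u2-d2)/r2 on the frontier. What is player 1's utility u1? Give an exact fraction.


Step 1: At the KS point, (u1-d1)/r1 = (u2-d2)/r2 = t and u1+u2 = 46
Step 2: u1 = d1 + r1*t and u2 = d2 + r2*t, so (d1 + r1*t) + (d2 + r2*t) = 46
Step 3: t = (46 - 2 - 8)/(25 + 36) = 36/61
Step 4: u1 = d1 + r1*t = 2 + 25 * 36/61 = 1022/61
Step 5: (Check: u2 = d2 + r2*t = 1784/61; u1+u2 = 1022/61 + 1784/61 = 46, on the frontier.)

1022/61


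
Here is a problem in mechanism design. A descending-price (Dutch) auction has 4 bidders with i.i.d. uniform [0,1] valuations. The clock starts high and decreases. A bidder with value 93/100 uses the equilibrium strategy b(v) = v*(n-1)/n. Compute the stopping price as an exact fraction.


Step 1: Dutch auctions are strategically equivalent to first-price auctions
Step 2: The equilibrium bid is b(v) = v*(n-1)/n
Step 3: b = 93/100 * 3/4
Step 4: b = 279/400

279/400


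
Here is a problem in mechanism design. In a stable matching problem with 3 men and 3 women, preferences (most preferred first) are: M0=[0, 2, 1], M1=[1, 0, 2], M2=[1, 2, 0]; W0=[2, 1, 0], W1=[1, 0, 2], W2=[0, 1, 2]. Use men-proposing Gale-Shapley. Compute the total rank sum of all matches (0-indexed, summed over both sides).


Step 1: Run Gale-Shapley (men propose, women hold best offer):
  M0 proposes to W0; she accepts
  M1 proposes to W1; she accepts
  M2 proposes to W1; rejected
  M2 proposes to W2; she accepts
Step 2: Final matching: W0-M0, W1-M1, W2-M2
Step 3: 0-indexed ranks (man's rank of his match, then woman's): 0 + 2 + 0 + 0 + 1 + 2
Step 4: Total rank sum = 5

5


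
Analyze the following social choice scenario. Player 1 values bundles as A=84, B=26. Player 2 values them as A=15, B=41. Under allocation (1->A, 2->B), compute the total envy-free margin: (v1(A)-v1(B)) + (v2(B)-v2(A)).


Step 1: Player 1's margin = v1(A) - v1(B) = 84 - 26 = 58
Step 2: Player 2's margin = v2(B) - v2(A) = 41 - 15 = 26
Step 3: Total margin = 58 + 26 = 84

84


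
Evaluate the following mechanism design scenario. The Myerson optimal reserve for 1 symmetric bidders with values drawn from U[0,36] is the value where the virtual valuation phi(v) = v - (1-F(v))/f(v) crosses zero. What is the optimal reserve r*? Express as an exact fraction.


Step 1: For U[0,36], F(v) = v/36 and f(v) = 1/36
Step 2: phi(v) = v - (1 - v/36)/(1/36) = v - (36 - v) = 2v - 36
Step 3: Set phi(r*) = 0: 2r* - 36 = 0
Step 4: r* = 36/2 = 18 (the number of bidders n = 1 does not enter)

18


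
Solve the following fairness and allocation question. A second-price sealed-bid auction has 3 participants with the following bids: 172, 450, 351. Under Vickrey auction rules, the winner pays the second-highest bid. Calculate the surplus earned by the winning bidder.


Step 1: Sort bids in descending order: 450, 351, 172
Step 2: The winning bid is the highest: 450
Step 3: The payment equals the second-highest bid: 351
Step 4: Surplus = winner's bid - payment = 450 - 351 = 99

99


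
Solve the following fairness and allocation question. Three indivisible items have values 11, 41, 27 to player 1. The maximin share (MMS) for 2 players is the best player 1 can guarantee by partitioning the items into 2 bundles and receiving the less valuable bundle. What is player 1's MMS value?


Step 1: Item values = 11, 41, 27
Step 2: Enumerate all 2-bundle partitions and take the smaller bundle:
  Partition 1: {11} vs {41,27} -> bundles 11, 68; min = 11
  Partition 2: {41} vs {11,27} -> bundles 41, 38; min = 38
  Partition 3: {27} vs {11,41} -> bundles 27, 52; min = 27
Step 3: MMS = max(11, 38, 27) = 38

38


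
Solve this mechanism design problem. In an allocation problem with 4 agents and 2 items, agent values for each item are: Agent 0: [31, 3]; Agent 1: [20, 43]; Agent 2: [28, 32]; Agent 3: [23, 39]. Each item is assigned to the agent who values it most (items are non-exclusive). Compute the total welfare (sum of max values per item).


Step 1: For each item, find the maximum value among all agents.
Step 2: Item 0 -> Agent 0 (value 31)
Step 3: Item 1 -> Agent 1 (value 43)
Step 4: Total welfare = 31 + 43 = 74

74
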